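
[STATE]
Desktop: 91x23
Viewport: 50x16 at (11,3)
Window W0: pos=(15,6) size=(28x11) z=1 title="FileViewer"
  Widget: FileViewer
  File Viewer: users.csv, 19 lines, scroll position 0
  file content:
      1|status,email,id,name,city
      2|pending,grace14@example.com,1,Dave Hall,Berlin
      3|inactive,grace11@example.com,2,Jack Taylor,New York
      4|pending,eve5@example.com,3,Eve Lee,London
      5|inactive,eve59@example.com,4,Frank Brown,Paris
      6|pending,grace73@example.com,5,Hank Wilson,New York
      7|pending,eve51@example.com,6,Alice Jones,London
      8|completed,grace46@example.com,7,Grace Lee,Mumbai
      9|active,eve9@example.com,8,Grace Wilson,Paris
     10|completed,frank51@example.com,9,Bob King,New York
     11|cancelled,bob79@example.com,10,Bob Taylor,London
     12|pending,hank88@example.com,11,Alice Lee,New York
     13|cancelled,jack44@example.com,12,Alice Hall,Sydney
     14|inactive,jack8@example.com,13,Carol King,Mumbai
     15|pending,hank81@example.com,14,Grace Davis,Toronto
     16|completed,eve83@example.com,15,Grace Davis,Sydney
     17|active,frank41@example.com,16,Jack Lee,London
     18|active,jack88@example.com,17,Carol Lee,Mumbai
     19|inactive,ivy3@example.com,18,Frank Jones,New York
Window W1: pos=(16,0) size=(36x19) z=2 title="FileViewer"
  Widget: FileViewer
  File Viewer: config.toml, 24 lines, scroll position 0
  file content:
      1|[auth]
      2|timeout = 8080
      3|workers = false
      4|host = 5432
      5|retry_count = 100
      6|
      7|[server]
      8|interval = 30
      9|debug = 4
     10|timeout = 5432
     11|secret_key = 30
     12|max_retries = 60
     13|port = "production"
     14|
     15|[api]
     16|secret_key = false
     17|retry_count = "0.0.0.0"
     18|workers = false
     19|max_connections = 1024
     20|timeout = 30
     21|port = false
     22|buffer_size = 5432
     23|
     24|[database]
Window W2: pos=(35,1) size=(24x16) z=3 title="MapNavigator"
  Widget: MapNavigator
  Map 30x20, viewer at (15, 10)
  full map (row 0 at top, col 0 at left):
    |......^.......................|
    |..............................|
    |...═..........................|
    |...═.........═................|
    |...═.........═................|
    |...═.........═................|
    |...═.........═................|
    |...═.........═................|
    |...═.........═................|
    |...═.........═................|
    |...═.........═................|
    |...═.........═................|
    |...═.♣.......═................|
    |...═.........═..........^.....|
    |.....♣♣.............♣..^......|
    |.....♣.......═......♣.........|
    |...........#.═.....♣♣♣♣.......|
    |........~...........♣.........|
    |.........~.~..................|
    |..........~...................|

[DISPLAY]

     ┃[auth]            ┠──────────────────────┨  
     ┃timeout = 8080    ┃.........═............┃  
     ┃workers = false   ┃.........═............┃  
    ┏┃host = 5432       ┃.........═............┃  
    ┃┃retry_count = 100 ┃.........═............┃  
    ┠┃                  ┃.........═............┃  
    ┃┃[server]          ┃.........═............┃  
    ┃┃interval = 30     ┃.........═.@..........┃  
    ┃┃debug = 4         ┃.........═............┃  
    ┃┃timeout = 5432    ┃.♣.......═............┃  
    ┃┃secret_key = 30   ┃.........═..........^.┃  
    ┃┃max_retries = 60  ┃.♣♣.............♣..^..┃  
    ┃┃port = "production┃.♣.......═......♣.....┃  
    ┗┃                  ┗━━━━━━━━━━━━━━━━━━━━━━┛  
     ┃[api]                            ▼┃         
     ┗━━━━━━━━━━━━━━━━━━━━━━━━━━━━━━━━━━┛         


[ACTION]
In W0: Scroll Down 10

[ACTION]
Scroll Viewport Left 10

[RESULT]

               ┃[auth]            ┠───────────────
               ┃timeout = 8080    ┃.........═.....
               ┃workers = false   ┃.........═.....
              ┏┃host = 5432       ┃.........═.....
              ┃┃retry_count = 100 ┃.........═.....
              ┠┃                  ┃.........═.....
              ┃┃[server]          ┃.........═.....
              ┃┃interval = 30     ┃.........═.@...
              ┃┃debug = 4         ┃.........═.....
              ┃┃timeout = 5432    ┃.♣.......═.....
              ┃┃secret_key = 30   ┃.........═.....
              ┃┃max_retries = 60  ┃.♣♣............
              ┃┃port = "production┃.♣.......═.....
              ┗┃                  ┗━━━━━━━━━━━━━━━
               ┃[api]                            ▼
               ┗━━━━━━━━━━━━━━━━━━━━━━━━━━━━━━━━━━


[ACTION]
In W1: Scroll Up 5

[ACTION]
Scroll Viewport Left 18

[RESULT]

                ┃[auth]            ┠──────────────
                ┃timeout = 8080    ┃.........═....
                ┃workers = false   ┃.........═....
               ┏┃host = 5432       ┃.........═....
               ┃┃retry_count = 100 ┃.........═....
               ┠┃                  ┃.........═....
               ┃┃[server]          ┃.........═....
               ┃┃interval = 30     ┃.........═.@..
               ┃┃debug = 4         ┃.........═....
               ┃┃timeout = 5432    ┃.♣.......═....
               ┃┃secret_key = 30   ┃.........═....
               ┃┃max_retries = 60  ┃.♣♣...........
               ┃┃port = "production┃.♣.......═....
               ┗┃                  ┗━━━━━━━━━━━━━━
                ┃[api]                            
                ┗━━━━━━━━━━━━━━━━━━━━━━━━━━━━━━━━━


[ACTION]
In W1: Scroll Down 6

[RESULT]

                ┃[server]          ┠──────────────
                ┃interval = 30     ┃.........═....
                ┃debug = 4         ┃.........═....
               ┏┃timeout = 5432    ┃.........═....
               ┃┃secret_key = 30   ┃.........═....
               ┠┃max_retries = 60  ┃.........═....
               ┃┃port = "production┃.........═....
               ┃┃                  ┃.........═.@..
               ┃┃[api]             ┃.........═....
               ┃┃secret_key = false┃.♣.......═....
               ┃┃retry_count = "0.0┃.........═....
               ┃┃workers = false   ┃.♣♣...........
               ┃┃max_connections = ┃.♣.......═....
               ┗┃timeout = 30      ┗━━━━━━━━━━━━━━
                ┃port = false                     
                ┗━━━━━━━━━━━━━━━━━━━━━━━━━━━━━━━━━


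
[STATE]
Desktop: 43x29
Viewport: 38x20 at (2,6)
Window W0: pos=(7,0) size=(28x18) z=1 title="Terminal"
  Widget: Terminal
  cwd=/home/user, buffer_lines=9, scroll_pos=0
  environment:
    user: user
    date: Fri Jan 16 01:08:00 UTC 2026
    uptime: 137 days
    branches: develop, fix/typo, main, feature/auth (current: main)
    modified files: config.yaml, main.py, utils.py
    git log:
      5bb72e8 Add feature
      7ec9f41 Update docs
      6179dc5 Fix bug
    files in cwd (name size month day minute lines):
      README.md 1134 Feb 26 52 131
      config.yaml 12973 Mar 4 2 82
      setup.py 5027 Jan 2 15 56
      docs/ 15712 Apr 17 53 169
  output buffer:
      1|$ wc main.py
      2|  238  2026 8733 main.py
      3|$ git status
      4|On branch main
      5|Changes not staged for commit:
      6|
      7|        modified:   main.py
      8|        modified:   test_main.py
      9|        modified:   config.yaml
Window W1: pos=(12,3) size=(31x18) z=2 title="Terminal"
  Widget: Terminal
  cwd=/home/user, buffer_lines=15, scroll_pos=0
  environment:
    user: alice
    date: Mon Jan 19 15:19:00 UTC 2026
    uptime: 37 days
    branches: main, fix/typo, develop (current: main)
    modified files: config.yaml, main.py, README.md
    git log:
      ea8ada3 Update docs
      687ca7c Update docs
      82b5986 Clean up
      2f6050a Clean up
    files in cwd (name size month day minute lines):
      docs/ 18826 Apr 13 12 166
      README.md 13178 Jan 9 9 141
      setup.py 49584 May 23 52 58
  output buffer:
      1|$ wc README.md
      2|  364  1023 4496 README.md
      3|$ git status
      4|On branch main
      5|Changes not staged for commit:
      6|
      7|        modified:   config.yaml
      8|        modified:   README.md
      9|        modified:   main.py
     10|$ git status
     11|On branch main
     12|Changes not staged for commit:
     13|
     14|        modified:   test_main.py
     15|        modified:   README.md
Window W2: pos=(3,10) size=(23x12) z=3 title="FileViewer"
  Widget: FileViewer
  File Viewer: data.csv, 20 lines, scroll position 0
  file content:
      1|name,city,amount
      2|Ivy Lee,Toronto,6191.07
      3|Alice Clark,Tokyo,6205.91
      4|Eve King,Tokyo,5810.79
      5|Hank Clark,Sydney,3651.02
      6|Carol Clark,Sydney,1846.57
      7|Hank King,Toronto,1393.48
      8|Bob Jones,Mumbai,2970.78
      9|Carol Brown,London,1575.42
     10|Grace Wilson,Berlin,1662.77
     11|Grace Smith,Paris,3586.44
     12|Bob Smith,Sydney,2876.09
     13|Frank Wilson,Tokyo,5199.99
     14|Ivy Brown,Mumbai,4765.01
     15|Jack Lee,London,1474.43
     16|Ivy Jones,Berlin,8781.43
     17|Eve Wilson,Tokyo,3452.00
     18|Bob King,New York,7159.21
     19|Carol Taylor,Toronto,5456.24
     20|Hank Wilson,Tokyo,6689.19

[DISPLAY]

     ┃On b┃$ wc README.md             
     ┃Chan┃  364  1023 4496 README.md 
     ┃    ┃$ git status               
     ┃    ┃On branch main             
 ┏━━━━━━━━━━━━━━━━━━━━━┓taged for comm
 ┃ FileViewer          ┃              
 ┠─────────────────────┨ied:   config.
 ┃name,city,amount    ▲┃ied:   README.
 ┃Ivy Lee,Toronto,6191█┃ied:   main.py
 ┃Alice Clark,Tokyo,62░┃              
 ┃Eve King,Tokyo,5810.░┃n             
 ┃Hank Clark,Sydney,36░┃taged for comm
 ┃Carol Clark,Sydney,1░┃              
 ┃Hank King,Toronto,13░┃ied:   test_ma
 ┃Bob Jones,Mumbai,297▼┃━━━━━━━━━━━━━━
 ┗━━━━━━━━━━━━━━━━━━━━━┛              
                                      
                                      
                                      
                                      


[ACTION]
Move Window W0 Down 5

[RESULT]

     ┃ Ter┃$ wc README.md             
     ┠────┃  364  1023 4496 README.md 
     ┃$ wc┃$ git status               
     ┃  23┃On branch main             
 ┏━━━━━━━━━━━━━━━━━━━━━┓taged for comm
 ┃ FileViewer          ┃              
 ┠─────────────────────┨ied:   config.
 ┃name,city,amount    ▲┃ied:   README.
 ┃Ivy Lee,Toronto,6191█┃ied:   main.py
 ┃Alice Clark,Tokyo,62░┃              
 ┃Eve King,Tokyo,5810.░┃n             
 ┃Hank Clark,Sydney,36░┃taged for comm
 ┃Carol Clark,Sydney,1░┃              
 ┃Hank King,Toronto,13░┃ied:   test_ma
 ┃Bob Jones,Mumbai,297▼┃━━━━━━━━━━━━━━
 ┗━━━━━━━━━━━━━━━━━━━━━┛        ┃     
     ┗━━━━━━━━━━━━━━━━━━━━━━━━━━┛     
                                      
                                      
                                      


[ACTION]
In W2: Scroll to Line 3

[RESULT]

     ┃ Ter┃$ wc README.md             
     ┠────┃  364  1023 4496 README.md 
     ┃$ wc┃$ git status               
     ┃  23┃On branch main             
 ┏━━━━━━━━━━━━━━━━━━━━━┓taged for comm
 ┃ FileViewer          ┃              
 ┠─────────────────────┨ied:   config.
 ┃Alice Clark,Tokyo,62▲┃ied:   README.
 ┃Eve King,Tokyo,5810.░┃ied:   main.py
 ┃Hank Clark,Sydney,36█┃              
 ┃Carol Clark,Sydney,1░┃n             
 ┃Hank King,Toronto,13░┃taged for comm
 ┃Bob Jones,Mumbai,297░┃              
 ┃Carol Brown,London,1░┃ied:   test_ma
 ┃Grace Wilson,Berlin,▼┃━━━━━━━━━━━━━━
 ┗━━━━━━━━━━━━━━━━━━━━━┛        ┃     
     ┗━━━━━━━━━━━━━━━━━━━━━━━━━━┛     
                                      
                                      
                                      


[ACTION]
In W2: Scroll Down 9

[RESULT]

     ┃ Ter┃$ wc README.md             
     ┠────┃  364  1023 4496 README.md 
     ┃$ wc┃$ git status               
     ┃  23┃On branch main             
 ┏━━━━━━━━━━━━━━━━━━━━━┓taged for comm
 ┃ FileViewer          ┃              
 ┠─────────────────────┨ied:   config.
 ┃Bob Smith,Sydney,287▲┃ied:   README.
 ┃Frank Wilson,Tokyo,5░┃ied:   main.py
 ┃Ivy Brown,Mumbai,476░┃              
 ┃Jack Lee,London,1474░┃n             
 ┃Ivy Jones,Berlin,878░┃taged for comm
 ┃Eve Wilson,Tokyo,345░┃              
 ┃Bob King,New York,71█┃ied:   test_ma
 ┃Carol Taylor,Toronto▼┃━━━━━━━━━━━━━━
 ┗━━━━━━━━━━━━━━━━━━━━━┛        ┃     
     ┗━━━━━━━━━━━━━━━━━━━━━━━━━━┛     
                                      
                                      
                                      


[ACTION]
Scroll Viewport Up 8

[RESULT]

                                      
                                      
                                      
          ┏━━━━━━━━━━━━━━━━━━━━━━━━━━━
          ┃ Terminal                  
     ┏━━━━┠───────────────────────────
     ┃ Ter┃$ wc README.md             
     ┠────┃  364  1023 4496 README.md 
     ┃$ wc┃$ git status               
     ┃  23┃On branch main             
 ┏━━━━━━━━━━━━━━━━━━━━━┓taged for comm
 ┃ FileViewer          ┃              
 ┠─────────────────────┨ied:   config.
 ┃Bob Smith,Sydney,287▲┃ied:   README.
 ┃Frank Wilson,Tokyo,5░┃ied:   main.py
 ┃Ivy Brown,Mumbai,476░┃              
 ┃Jack Lee,London,1474░┃n             
 ┃Ivy Jones,Berlin,878░┃taged for comm
 ┃Eve Wilson,Tokyo,345░┃              
 ┃Bob King,New York,71█┃ied:   test_ma


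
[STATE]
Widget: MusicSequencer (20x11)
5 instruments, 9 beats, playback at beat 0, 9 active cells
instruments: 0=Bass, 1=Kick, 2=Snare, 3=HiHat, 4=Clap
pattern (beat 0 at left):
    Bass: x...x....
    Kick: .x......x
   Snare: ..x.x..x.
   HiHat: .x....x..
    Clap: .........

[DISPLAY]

      ▼12345678     
  Bass█···█····     
  Kick·█······█     
 Snare··█·█··█·     
 HiHat·█····█··     
  Clap·········     
                    
                    
                    
                    
                    


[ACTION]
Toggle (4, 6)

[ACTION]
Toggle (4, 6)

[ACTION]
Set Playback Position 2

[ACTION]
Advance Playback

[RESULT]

      012▼45678     
  Bass█···█····     
  Kick·█······█     
 Snare··█·█··█·     
 HiHat·█····█··     
  Clap·········     
                    
                    
                    
                    
                    


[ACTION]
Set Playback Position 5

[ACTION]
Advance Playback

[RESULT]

      012345▼78     
  Bass█···█····     
  Kick·█······█     
 Snare··█·█··█·     
 HiHat·█····█··     
  Clap·········     
                    
                    
                    
                    
                    


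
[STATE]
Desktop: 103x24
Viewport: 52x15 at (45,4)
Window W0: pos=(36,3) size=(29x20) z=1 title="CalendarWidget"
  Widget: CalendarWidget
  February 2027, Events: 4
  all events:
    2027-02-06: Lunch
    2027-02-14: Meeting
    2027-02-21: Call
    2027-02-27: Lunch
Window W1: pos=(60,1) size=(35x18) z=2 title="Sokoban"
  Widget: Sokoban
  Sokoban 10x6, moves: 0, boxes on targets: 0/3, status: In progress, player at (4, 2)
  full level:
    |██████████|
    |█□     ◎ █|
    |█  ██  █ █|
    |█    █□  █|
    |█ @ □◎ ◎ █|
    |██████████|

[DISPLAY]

rWidget        ┃██████████                       ┃  
───────────────┃█□     ◎ █                       ┃  
ebruary 2027   ┃█  ██  █ █                       ┃  
 Th Fr Sa Su   ┃█    █□  █                       ┃  
  4  5  6*  7  ┃█ @ □◎ ◎ █                       ┃  
 11 12 13 14*  ┃██████████                       ┃  
 18 19 20 21*  ┃Moves: 0  0/3                    ┃  
 25 26 27* 28  ┃                                 ┃  
               ┃                                 ┃  
               ┃                                 ┃  
               ┃                                 ┃  
               ┃                                 ┃  
               ┃                                 ┃  
               ┃                                 ┃  
               ┗━━━━━━━━━━━━━━━━━━━━━━━━━━━━━━━━━┛  


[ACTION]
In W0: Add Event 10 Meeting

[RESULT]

rWidget        ┃██████████                       ┃  
───────────────┃█□     ◎ █                       ┃  
ebruary 2027   ┃█  ██  █ █                       ┃  
 Th Fr Sa Su   ┃█    █□  █                       ┃  
  4  5  6*  7  ┃█ @ □◎ ◎ █                       ┃  
* 11 12 13 14* ┃██████████                       ┃  
 18 19 20 21*  ┃Moves: 0  0/3                    ┃  
 25 26 27* 28  ┃                                 ┃  
               ┃                                 ┃  
               ┃                                 ┃  
               ┃                                 ┃  
               ┃                                 ┃  
               ┃                                 ┃  
               ┃                                 ┃  
               ┗━━━━━━━━━━━━━━━━━━━━━━━━━━━━━━━━━┛  


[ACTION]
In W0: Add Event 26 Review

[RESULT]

rWidget        ┃██████████                       ┃  
───────────────┃█□     ◎ █                       ┃  
ebruary 2027   ┃█  ██  █ █                       ┃  
 Th Fr Sa Su   ┃█    █□  █                       ┃  
  4  5  6*  7  ┃█ @ □◎ ◎ █                       ┃  
* 11 12 13 14* ┃██████████                       ┃  
 18 19 20 21*  ┃Moves: 0  0/3                    ┃  
 25 26* 27* 28 ┃                                 ┃  
               ┃                                 ┃  
               ┃                                 ┃  
               ┃                                 ┃  
               ┃                                 ┃  
               ┃                                 ┃  
               ┃                                 ┃  
               ┗━━━━━━━━━━━━━━━━━━━━━━━━━━━━━━━━━┛  


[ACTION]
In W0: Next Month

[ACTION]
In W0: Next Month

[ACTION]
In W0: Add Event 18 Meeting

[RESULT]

rWidget        ┃██████████                       ┃  
───────────────┃█□     ◎ █                       ┃  
 April 2027    ┃█  ██  █ █                       ┃  
 Th Fr Sa Su   ┃█    █□  █                       ┃  
  1  2  3  4   ┃█ @ □◎ ◎ █                       ┃  
  8  9 10 11   ┃██████████                       ┃  
 15 16 17 18*  ┃Moves: 0  0/3                    ┃  
 22 23 24 25   ┃                                 ┃  
 29 30         ┃                                 ┃  
               ┃                                 ┃  
               ┃                                 ┃  
               ┃                                 ┃  
               ┃                                 ┃  
               ┃                                 ┃  
               ┗━━━━━━━━━━━━━━━━━━━━━━━━━━━━━━━━━┛  


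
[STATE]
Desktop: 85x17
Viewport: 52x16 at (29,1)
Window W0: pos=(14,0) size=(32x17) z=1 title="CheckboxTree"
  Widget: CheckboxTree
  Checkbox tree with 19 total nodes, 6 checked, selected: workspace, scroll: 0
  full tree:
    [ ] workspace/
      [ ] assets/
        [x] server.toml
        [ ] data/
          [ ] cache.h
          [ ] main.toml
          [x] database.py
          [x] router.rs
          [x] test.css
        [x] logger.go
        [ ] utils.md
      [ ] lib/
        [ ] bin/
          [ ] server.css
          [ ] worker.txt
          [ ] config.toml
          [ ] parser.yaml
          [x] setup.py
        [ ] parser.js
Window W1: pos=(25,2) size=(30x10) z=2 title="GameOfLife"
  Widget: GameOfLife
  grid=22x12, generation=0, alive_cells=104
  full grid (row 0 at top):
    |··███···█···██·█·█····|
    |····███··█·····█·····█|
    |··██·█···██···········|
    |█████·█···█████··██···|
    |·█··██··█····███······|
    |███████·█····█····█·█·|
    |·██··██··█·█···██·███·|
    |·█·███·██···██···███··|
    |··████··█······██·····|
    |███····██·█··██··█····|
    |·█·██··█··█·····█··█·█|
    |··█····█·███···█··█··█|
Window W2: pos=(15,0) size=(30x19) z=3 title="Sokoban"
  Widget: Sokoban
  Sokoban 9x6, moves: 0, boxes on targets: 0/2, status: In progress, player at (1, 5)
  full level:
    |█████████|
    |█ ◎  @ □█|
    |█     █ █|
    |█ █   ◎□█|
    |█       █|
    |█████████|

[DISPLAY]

               ┃┃                                   
───────────────┨━━━━━━━━━┓                          
               ┃         ┃                          
               ┃─────────┨                          
               ┃         ┃                          
               ┃···      ┃                          
               ┃···      ┃                          
               ┃·█·      ┃                          
               ┃██·      ┃                          
               ┃█··      ┃                          
               ┃━━━━━━━━━┛                          
               ┃┃                                   
               ┃┃                                   
               ┃┃                                   
               ┃┃                                   
               ┃┛                                   


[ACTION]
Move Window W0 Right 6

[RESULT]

               ┃      ┃                             
───────────────┨━━━━━━━━━┓                          
               ┃         ┃                          
               ┃─────────┨                          
               ┃         ┃                          
               ┃···      ┃                          
               ┃···      ┃                          
               ┃·█·      ┃                          
               ┃██·      ┃                          
               ┃█··      ┃                          
               ┃━━━━━━━━━┛                          
               ┃      ┃                             
               ┃      ┃                             
               ┃      ┃                             
               ┃      ┃                             
               ┃━━━━━━┛                             


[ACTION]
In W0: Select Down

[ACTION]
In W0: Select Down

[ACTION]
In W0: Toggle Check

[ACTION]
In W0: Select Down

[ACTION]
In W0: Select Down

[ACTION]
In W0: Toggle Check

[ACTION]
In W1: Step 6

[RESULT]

               ┃      ┃                             
───────────────┨━━━━━━━━━┓                          
               ┃         ┃                          
               ┃─────────┨                          
               ┃         ┃                          
               ┃···      ┃                          
               ┃█··      ┃                          
               ┃█··      ┃                          
               ┃█··      ┃                          
               ┃···      ┃                          
               ┃━━━━━━━━━┛                          
               ┃      ┃                             
               ┃      ┃                             
               ┃      ┃                             
               ┃      ┃                             
               ┃━━━━━━┛                             


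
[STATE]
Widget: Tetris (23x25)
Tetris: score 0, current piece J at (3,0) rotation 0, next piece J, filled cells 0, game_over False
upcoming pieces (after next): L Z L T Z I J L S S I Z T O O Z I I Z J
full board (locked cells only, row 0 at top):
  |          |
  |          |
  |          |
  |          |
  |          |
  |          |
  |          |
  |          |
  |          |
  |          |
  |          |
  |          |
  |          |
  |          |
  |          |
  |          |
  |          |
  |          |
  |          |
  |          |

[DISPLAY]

   █      │Next:       
   ███    │█           
          │███         
          │            
          │            
          │            
          │Score:      
          │0           
          │            
          │            
          │            
          │            
          │            
          │            
          │            
          │            
          │            
          │            
          │            
          │            
          │            
          │            
          │            
          │            
          │            


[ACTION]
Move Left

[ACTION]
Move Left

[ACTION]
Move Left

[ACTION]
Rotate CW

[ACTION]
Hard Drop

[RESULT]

   █      │Next:       
   ███    │  ▒         
          │▒▒▒         
          │            
          │            
          │            
          │Score:      
          │0           
          │            
          │            
          │            
          │            
          │            
          │            
          │            
          │            
          │            
██        │            
█         │            
█         │            
          │            
          │            
          │            
          │            
          │            


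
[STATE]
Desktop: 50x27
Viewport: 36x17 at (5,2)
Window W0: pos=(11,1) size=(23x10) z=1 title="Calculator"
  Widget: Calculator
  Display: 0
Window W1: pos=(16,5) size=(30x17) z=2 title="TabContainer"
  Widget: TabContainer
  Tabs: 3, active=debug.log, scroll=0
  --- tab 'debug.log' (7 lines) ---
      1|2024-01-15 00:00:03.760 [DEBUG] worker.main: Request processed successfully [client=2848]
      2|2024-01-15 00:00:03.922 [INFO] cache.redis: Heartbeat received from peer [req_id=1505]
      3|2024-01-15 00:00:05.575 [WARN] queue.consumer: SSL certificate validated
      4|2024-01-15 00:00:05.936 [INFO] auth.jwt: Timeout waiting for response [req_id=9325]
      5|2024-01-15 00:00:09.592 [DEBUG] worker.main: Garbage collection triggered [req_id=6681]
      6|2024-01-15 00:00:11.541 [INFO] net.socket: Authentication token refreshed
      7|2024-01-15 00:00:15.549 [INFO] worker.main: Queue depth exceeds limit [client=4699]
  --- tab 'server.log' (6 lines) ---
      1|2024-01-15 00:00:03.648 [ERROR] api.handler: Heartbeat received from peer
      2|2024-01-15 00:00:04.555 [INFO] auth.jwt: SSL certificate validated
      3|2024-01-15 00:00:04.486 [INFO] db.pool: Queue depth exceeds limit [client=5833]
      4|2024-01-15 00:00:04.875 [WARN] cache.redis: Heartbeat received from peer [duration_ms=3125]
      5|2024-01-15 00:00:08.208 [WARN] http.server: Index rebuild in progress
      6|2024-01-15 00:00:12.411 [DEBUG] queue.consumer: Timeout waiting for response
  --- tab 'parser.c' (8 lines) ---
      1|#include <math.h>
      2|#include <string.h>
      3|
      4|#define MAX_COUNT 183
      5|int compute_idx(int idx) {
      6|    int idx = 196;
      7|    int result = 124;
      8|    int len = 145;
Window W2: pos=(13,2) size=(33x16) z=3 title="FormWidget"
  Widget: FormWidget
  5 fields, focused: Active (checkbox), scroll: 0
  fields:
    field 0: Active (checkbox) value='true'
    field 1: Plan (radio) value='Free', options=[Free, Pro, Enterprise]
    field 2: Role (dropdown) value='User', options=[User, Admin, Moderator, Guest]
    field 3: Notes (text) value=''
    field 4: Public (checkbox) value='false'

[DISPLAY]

      ┃ ┏━━━━━━━━━━━━━━━━━━━━━━━━━━━
      ┠─┃ FormWidget                
      ┃ ┠───────────────────────────
      ┃┌┃> Active:     [x]          
      ┃│┃  Plan:       (●) Free  ( )
      ┃├┃  Role:       [User        
      ┃│┃  Notes:      [            
      ┃└┃  Public:     [ ]          
      ┗━┃                           
        ┃                           
        ┃                           
        ┃                           
        ┃                           
        ┃                           
        ┃                           
        ┗━━━━━━━━━━━━━━━━━━━━━━━━━━━
           ┃                        


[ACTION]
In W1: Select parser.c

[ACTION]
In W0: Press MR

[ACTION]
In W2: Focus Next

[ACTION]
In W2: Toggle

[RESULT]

      ┃ ┏━━━━━━━━━━━━━━━━━━━━━━━━━━━
      ┠─┃ FormWidget                
      ┃ ┠───────────────────────────
      ┃┌┃  Active:     [x]          
      ┃│┃> Plan:       (●) Free  ( )
      ┃├┃  Role:       [User        
      ┃│┃  Notes:      [            
      ┃└┃  Public:     [ ]          
      ┗━┃                           
        ┃                           
        ┃                           
        ┃                           
        ┃                           
        ┃                           
        ┃                           
        ┗━━━━━━━━━━━━━━━━━━━━━━━━━━━
           ┃                        


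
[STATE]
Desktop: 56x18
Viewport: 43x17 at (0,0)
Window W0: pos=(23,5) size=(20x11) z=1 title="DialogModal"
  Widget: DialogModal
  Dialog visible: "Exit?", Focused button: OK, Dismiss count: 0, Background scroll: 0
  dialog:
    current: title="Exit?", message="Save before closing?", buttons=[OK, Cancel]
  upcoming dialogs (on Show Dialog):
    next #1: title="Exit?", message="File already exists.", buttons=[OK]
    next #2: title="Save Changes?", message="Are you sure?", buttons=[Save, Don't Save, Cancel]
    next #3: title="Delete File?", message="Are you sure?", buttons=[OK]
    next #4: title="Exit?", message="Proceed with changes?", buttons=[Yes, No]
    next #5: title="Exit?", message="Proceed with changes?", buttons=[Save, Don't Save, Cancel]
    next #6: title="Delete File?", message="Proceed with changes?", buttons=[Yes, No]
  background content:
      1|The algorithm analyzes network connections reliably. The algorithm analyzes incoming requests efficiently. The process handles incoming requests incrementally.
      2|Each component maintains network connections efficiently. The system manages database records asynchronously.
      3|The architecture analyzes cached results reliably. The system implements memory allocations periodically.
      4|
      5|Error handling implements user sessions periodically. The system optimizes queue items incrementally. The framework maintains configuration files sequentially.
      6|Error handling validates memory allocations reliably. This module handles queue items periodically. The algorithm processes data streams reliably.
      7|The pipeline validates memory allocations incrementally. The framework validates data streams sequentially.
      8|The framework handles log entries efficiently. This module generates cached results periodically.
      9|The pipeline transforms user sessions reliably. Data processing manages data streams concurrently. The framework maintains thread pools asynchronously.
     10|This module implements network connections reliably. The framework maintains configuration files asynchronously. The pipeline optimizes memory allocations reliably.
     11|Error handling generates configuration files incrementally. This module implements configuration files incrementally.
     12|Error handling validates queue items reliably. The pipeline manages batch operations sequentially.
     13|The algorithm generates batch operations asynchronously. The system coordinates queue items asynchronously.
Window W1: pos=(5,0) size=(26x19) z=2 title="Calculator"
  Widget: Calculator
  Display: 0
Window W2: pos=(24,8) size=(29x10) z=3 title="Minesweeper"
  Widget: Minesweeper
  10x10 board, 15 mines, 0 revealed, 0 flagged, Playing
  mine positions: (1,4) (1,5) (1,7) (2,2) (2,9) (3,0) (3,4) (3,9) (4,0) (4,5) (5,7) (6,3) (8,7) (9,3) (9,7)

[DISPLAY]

     ┏━━━━━━━━━━━━━━━━━━━━━━━━┓            
     ┃ Calculator             ┃            
     ┠────────────────────────┨            
     ┃                       0┃            
     ┃┌───┬───┬───┬───┐       ┃            
     ┃│ 7 │ 8 │ 9 │ ÷ │       ┃━━━━━━━━━━━┓
     ┃├───┼───┼───┼───┤       ┃Modal      ┃
     ┃│ 4 │ 5 │ 6 │ × │       ┃───────────┨
     ┃├───┼───┼───┼───┤ ┏━━━━━━━━━━━━━━━━━━
     ┃│ 1 │ 2 │ 3 │ - │ ┃ Minesweeper      
     ┃├───┼───┼───┼───┤ ┠──────────────────
     ┃│ 0 │ . │ = │ + │ ┃■■■■■■■■■■        
     ┃├───┼───┼───┼───┤ ┃■■■■■■■■■■        
     ┃│ C │ MC│ MR│ M+│ ┃■■■■■■■■■■        
     ┃└───┴───┴───┴───┘ ┃■■■■■■■■■■        
     ┃                  ┃■■■■■■■■■■        
     ┃                  ┃■■■■■■■■■■        


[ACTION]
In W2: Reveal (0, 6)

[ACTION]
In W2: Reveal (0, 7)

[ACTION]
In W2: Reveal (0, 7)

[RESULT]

     ┏━━━━━━━━━━━━━━━━━━━━━━━━┓            
     ┃ Calculator             ┃            
     ┠────────────────────────┨            
     ┃                       0┃            
     ┃┌───┬───┬───┬───┐       ┃            
     ┃│ 7 │ 8 │ 9 │ ÷ │       ┃━━━━━━━━━━━┓
     ┃├───┼───┼───┼───┤       ┃Modal      ┃
     ┃│ 4 │ 5 │ 6 │ × │       ┃───────────┨
     ┃├───┼───┼───┼───┤ ┏━━━━━━━━━━━━━━━━━━
     ┃│ 1 │ 2 │ 3 │ - │ ┃ Minesweeper      
     ┃├───┼───┼───┼───┤ ┠──────────────────
     ┃│ 0 │ . │ = │ + │ ┃■■■■■■21■■        
     ┃├───┼───┼───┼───┤ ┃■■■■■■■■■■        
     ┃│ C │ MC│ MR│ M+│ ┃■■■■■■■■■■        
     ┃└───┴───┴───┴───┘ ┃■■■■■■■■■■        
     ┃                  ┃■■■■■■■■■■        
     ┃                  ┃■■■■■■■■■■        


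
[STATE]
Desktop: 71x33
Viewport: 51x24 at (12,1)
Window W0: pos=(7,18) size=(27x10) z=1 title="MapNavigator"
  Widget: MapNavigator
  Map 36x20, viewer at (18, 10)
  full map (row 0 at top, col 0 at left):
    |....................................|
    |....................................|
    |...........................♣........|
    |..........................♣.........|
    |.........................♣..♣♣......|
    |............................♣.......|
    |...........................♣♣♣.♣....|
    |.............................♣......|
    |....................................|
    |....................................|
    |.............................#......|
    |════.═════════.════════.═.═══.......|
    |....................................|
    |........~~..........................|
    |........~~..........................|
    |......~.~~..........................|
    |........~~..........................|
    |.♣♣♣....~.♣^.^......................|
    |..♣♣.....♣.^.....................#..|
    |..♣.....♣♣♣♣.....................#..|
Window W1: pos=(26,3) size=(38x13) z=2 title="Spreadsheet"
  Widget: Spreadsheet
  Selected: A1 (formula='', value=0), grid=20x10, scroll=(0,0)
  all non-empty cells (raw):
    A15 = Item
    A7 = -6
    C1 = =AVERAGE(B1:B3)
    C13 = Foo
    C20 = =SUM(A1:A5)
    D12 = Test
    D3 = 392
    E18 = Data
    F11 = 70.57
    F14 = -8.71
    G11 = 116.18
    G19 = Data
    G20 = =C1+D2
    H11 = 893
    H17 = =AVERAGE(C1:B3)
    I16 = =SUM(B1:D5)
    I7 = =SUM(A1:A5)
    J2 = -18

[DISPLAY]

                                                   
                                                   
              ┏━━━━━━━━━━━━━━━━━━━━━━━━━━━━━━━━━━━━
              ┃ Spreadsheet                        
              ┠────────────────────────────────────
              ┃A1:                                 
              ┃       A       B       C       D    
              ┃------------------------------------
              ┃  1      [0]       0       0       0
              ┃  2        0       0       0       0
              ┃  3        0       0       0     392
              ┃  4        0       0       0       0
              ┃  5        0       0       0       0
              ┃  6        0       0       0       0
              ┗━━━━━━━━━━━━━━━━━━━━━━━━━━━━━━━━━━━━
                                                   
                                                   
━━━━━━━━━━━━━━━━━━━━━┓                             
Navigator            ┃                             
─────────────────────┨                             
...................♣.┃                             
.....................┃                             
.....................┃                             
........@..........#.┃                             


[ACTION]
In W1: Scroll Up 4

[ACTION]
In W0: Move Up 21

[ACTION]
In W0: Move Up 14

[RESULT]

                                                   
                                                   
              ┏━━━━━━━━━━━━━━━━━━━━━━━━━━━━━━━━━━━━
              ┃ Spreadsheet                        
              ┠────────────────────────────────────
              ┃A1:                                 
              ┃       A       B       C       D    
              ┃------------------------------------
              ┃  1      [0]       0       0       0
              ┃  2        0       0       0       0
              ┃  3        0       0       0     392
              ┃  4        0       0       0       0
              ┃  5        0       0       0       0
              ┃  6        0       0       0       0
              ┗━━━━━━━━━━━━━━━━━━━━━━━━━━━━━━━━━━━━
                                                   
                                                   
━━━━━━━━━━━━━━━━━━━━━┓                             
Navigator            ┃                             
─────────────────────┨                             
                     ┃                             
                     ┃                             
                     ┃                             
........@............┃                             
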